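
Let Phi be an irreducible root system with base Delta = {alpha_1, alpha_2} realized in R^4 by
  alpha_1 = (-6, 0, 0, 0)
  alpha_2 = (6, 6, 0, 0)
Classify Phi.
Compute the Cartan integers a_ij = 2(alpha_i, alpha_j)/(alpha_j, alpha_j); the resulting 2x2 Cartan matrix is
[[2, -1], [-2, 2]].
The roots have two lengths (squared-length ratio 2:1); the short ones are alpha_{1}. The associated Dynkin diagram is a chain of 2 nodes with a double edge at one end; the terminal node there is the unique short simple root (B_2), so the type is B_2 (the algebra so(5)).

B_2 (so(5))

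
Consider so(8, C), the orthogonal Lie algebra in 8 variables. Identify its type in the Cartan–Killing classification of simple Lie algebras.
This is so(8) with 8 even, which has dimension 8(8-1)/2 = 28 and rank 8/2 = 4. In the classification of classical Lie algebras, the orthogonal algebra so(2n) in an even number of variables has type D_n; here n = 4, so the Dynkin diagram is a chain of 2 nodes with a fork of two nodes at one end (D_4). Hence the type is D_4.

D4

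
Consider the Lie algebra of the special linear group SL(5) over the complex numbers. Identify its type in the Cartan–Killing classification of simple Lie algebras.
A_4 (sl(5))

This is sl(5), which has dimension 5^2 - 1 = 24 and rank 5 - 1 = 4 (a Cartan subalgebra is the diagonal traceless matrices). In the classification of classical Lie algebras, the special linear algebra sl(n+1) has type A_n; here n = 4, so the Dynkin diagram is a chain of 4 nodes with single edges (A_4). Hence the type is A_4.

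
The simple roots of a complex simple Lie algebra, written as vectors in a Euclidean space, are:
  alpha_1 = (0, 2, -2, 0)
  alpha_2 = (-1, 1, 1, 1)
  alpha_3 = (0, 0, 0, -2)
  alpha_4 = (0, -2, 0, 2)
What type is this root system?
Compute the Cartan integers a_ij = 2(alpha_i, alpha_j)/(alpha_j, alpha_j); the resulting 4x4 Cartan matrix is
[[2, 0, 0, -1], [0, 2, -1, 0], [0, -1, 2, -1], [-1, 0, -2, 2]].
The roots have two lengths (squared-length ratio 2:1); the short ones are alpha_{2,3}. The associated Dynkin diagram is a chain of 4 nodes with a double edge between the middle two (F_4), so the type is F_4.

F4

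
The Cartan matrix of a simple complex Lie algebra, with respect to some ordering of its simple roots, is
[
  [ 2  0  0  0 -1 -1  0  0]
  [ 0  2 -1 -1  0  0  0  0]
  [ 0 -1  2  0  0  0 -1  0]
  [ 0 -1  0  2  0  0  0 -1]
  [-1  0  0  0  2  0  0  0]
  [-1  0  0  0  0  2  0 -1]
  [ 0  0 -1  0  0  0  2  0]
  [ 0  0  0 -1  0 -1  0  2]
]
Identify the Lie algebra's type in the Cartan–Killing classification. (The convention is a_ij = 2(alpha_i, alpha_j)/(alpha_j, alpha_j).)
A_8 (sl(9))

The matrix has rank 8 with 2's on the diagonal. Reading the off-diagonal entries as Dynkin edges (a single edge where a_ij = a_ji = -1; a double or triple edge where a_ij * a_ji = 2 or 3), the diagram is a chain of 8 nodes with single edges (A_8). One simple-root ordering that puts it in standard form is (alpha_7, alpha_3, alpha_2, alpha_4, alpha_8, alpha_6, alpha_1, alpha_5). So the algebra is type A_8, i.e. sl(9).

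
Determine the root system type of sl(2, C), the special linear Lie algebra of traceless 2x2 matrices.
This is sl(2), which has dimension 2^2 - 1 = 3 and rank 2 - 1 = 1 (a Cartan subalgebra is the diagonal traceless matrices). In the classification of classical Lie algebras, the special linear algebra sl(n+1) has type A_n; here n = 1, so the Dynkin diagram is a chain of 1 nodes with single edges (A_1). Hence the type is A_1.

type A_1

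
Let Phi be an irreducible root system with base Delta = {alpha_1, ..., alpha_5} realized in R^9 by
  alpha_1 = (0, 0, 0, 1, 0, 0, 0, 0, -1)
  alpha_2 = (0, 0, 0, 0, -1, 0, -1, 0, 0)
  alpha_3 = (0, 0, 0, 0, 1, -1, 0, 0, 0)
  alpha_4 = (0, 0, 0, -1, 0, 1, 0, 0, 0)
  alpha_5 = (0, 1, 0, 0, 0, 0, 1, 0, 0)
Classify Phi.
Compute the Cartan integers a_ij = 2(alpha_i, alpha_j)/(alpha_j, alpha_j); the resulting 5x5 Cartan matrix is
[[2, 0, 0, -1, 0], [0, 2, -1, 0, -1], [0, -1, 2, -1, 0], [-1, 0, -1, 2, 0], [0, -1, 0, 0, 2]].
All simple roots have the same length, so the diagram is simply laced. The associated Dynkin diagram is a chain of 5 nodes with single edges (A_5), so the type is A_5 (the algebra sl(6)).

A_5 (sl(6))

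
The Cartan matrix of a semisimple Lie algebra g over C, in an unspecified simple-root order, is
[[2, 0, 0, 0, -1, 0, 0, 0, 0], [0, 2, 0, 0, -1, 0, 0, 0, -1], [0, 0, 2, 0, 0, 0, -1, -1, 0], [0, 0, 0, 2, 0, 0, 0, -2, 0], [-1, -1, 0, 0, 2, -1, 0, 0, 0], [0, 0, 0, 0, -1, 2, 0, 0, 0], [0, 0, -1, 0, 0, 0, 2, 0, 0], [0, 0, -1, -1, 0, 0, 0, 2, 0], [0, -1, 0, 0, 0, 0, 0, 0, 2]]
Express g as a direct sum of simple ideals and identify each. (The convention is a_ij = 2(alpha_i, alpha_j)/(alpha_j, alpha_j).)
The diagram associated to this matrix has two connected components: the simple roots {alpha_3, alpha_4, alpha_7, alpha_8} form a chain of 4 nodes with a double edge at one end; the terminal node there is the unique long simple root (C_4), and {alpha_1, alpha_2, alpha_5, alpha_6, alpha_9} form a chain of 3 nodes with a fork of two nodes at one end (D_5). A semisimple Lie algebra decomposes uniquely as the direct sum of simple ideals, one per connected component of its Dynkin diagram, so g ≅ C_4 ⊕ D_5 (dimension 36 + 45 = 81).

C_4 ⊕ D_5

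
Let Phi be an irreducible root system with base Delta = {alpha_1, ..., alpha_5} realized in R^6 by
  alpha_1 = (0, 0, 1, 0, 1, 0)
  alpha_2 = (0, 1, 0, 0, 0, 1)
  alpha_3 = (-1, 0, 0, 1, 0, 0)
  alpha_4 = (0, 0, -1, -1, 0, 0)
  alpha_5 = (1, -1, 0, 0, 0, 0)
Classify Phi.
Compute the Cartan integers a_ij = 2(alpha_i, alpha_j)/(alpha_j, alpha_j); the resulting 5x5 Cartan matrix is
[[2, 0, 0, -1, 0], [0, 2, 0, 0, -1], [0, 0, 2, -1, -1], [-1, 0, -1, 2, 0], [0, -1, -1, 0, 2]].
All simple roots have the same length, so the diagram is simply laced. The associated Dynkin diagram is a chain of 5 nodes with single edges (A_5), so the type is A_5 (the algebra sl(6)).

A5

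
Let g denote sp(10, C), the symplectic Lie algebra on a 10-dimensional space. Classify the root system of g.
C_5

This is sp(10), which has dimension 10(10+1)/2 = 55 and rank 10/2 = 5. In the classification of classical Lie algebras, the symplectic algebra sp(2n) has type C_n; here n = 5, so the Dynkin diagram is a chain of 5 nodes with a double edge at one end; the terminal node there is the unique long simple root (C_5). Hence the type is C_5.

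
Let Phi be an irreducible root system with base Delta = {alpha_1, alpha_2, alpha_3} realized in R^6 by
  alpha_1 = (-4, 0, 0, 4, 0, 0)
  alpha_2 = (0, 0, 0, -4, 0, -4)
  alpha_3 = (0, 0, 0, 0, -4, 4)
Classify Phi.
Compute the Cartan integers a_ij = 2(alpha_i, alpha_j)/(alpha_j, alpha_j); the resulting 3x3 Cartan matrix is
[[2, -1, 0], [-1, 2, -1], [0, -1, 2]].
All simple roots have the same length, so the diagram is simply laced. The associated Dynkin diagram is a chain of 3 nodes with single edges (A_3), so the type is A_3 (the algebra sl(4)).

type A_3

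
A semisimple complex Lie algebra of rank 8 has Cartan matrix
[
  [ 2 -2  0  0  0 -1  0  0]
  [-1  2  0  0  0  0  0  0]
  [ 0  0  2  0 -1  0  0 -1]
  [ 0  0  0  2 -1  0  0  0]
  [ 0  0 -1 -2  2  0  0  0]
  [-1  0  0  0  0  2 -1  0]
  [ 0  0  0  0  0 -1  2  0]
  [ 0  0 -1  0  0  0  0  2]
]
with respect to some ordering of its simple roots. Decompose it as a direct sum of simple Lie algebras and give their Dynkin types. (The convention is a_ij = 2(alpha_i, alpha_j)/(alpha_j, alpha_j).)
B4 ⊕ B4

The diagram associated to this matrix has two connected components: the simple roots {alpha_1, alpha_2, alpha_6, alpha_7} form a chain of 4 nodes with a double edge at one end; the terminal node there is the unique short simple root (B_4), and {alpha_3, alpha_4, alpha_5, alpha_8} form a chain of 4 nodes with a double edge at one end; the terminal node there is the unique short simple root (B_4). A semisimple Lie algebra decomposes uniquely as the direct sum of simple ideals, one per connected component of its Dynkin diagram, so g ≅ B_4 ⊕ B_4 (dimension 36 + 36 = 72).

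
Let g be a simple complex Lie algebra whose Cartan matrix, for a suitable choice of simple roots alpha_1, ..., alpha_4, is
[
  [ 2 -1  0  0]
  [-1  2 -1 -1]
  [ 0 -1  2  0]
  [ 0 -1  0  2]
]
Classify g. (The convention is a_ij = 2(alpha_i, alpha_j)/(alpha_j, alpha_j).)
The matrix has rank 4 with 2's on the diagonal. Reading the off-diagonal entries as Dynkin edges (a single edge where a_ij = a_ji = -1; a double or triple edge where a_ij * a_ji = 2 or 3), the diagram is a chain of 2 nodes with a fork of two nodes at one end (D_4). One simple-root ordering that puts it in standard form is (alpha_1, alpha_2, alpha_4, alpha_3). So the algebra is type D_4, i.e. so(8).

D_4 (so(8))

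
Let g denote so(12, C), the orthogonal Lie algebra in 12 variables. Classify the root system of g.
D_6 (so(12))

This is so(12) with 12 even, which has dimension 12(12-1)/2 = 66 and rank 12/2 = 6. In the classification of classical Lie algebras, the orthogonal algebra so(2n) in an even number of variables has type D_n; here n = 6, so the Dynkin diagram is a chain of 4 nodes with a fork of two nodes at one end (D_6). Hence the type is D_6.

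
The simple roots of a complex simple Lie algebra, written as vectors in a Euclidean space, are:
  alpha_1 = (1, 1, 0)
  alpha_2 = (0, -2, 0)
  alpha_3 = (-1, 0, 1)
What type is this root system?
Compute the Cartan integers a_ij = 2(alpha_i, alpha_j)/(alpha_j, alpha_j); the resulting 3x3 Cartan matrix is
[[2, -1, -1], [-2, 2, 0], [-1, 0, 2]].
The roots have two lengths (squared-length ratio 2:1); the short ones are alpha_{1,3}. The associated Dynkin diagram is a chain of 3 nodes with a double edge at one end; the terminal node there is the unique long simple root (C_3), so the type is C_3 (the algebra sp(6)).

C_3 (sp(6))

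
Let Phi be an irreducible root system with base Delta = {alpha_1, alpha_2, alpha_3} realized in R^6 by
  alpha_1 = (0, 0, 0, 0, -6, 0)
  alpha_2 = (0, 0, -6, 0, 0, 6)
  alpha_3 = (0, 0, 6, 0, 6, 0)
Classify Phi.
Compute the Cartan integers a_ij = 2(alpha_i, alpha_j)/(alpha_j, alpha_j); the resulting 3x3 Cartan matrix is
[[2, 0, -1], [0, 2, -1], [-2, -1, 2]].
The roots have two lengths (squared-length ratio 2:1); the short ones are alpha_{1}. The associated Dynkin diagram is a chain of 3 nodes with a double edge at one end; the terminal node there is the unique short simple root (B_3), so the type is B_3 (the algebra so(7)).

B3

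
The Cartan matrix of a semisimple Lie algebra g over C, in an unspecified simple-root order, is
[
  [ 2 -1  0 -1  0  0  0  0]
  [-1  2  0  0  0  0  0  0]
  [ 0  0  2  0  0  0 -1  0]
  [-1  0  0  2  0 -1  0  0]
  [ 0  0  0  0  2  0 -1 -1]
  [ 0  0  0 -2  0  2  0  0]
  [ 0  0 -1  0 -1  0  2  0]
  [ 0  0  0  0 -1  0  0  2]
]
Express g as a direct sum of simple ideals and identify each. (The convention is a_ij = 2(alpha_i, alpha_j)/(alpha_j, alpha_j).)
A4 + C4

The diagram associated to this matrix has two connected components: the simple roots {alpha_3, alpha_5, alpha_7, alpha_8} form a chain of 4 nodes with single edges (A_4), and {alpha_1, alpha_2, alpha_4, alpha_6} form a chain of 4 nodes with a double edge at one end; the terminal node there is the unique long simple root (C_4). A semisimple Lie algebra decomposes uniquely as the direct sum of simple ideals, one per connected component of its Dynkin diagram, so g ≅ A_4 ⊕ C_4 (dimension 24 + 36 = 60).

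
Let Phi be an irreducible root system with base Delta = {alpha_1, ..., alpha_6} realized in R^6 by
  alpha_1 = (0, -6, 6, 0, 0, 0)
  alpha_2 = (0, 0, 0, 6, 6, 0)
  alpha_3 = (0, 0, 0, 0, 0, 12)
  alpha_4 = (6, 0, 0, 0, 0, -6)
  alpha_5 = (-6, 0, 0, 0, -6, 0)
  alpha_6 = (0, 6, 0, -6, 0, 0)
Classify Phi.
Compute the Cartan integers a_ij = 2(alpha_i, alpha_j)/(alpha_j, alpha_j); the resulting 6x6 Cartan matrix is
[[2, 0, 0, 0, 0, -1], [0, 2, 0, 0, -1, -1], [0, 0, 2, -2, 0, 0], [0, 0, -1, 2, -1, 0], [0, -1, 0, -1, 2, 0], [-1, -1, 0, 0, 0, 2]].
The roots have two lengths (squared-length ratio 2:1); the short ones are alpha_{1,2,4,5,6}. The associated Dynkin diagram is a chain of 6 nodes with a double edge at one end; the terminal node there is the unique long simple root (C_6), so the type is C_6 (the algebra sp(12)).

C6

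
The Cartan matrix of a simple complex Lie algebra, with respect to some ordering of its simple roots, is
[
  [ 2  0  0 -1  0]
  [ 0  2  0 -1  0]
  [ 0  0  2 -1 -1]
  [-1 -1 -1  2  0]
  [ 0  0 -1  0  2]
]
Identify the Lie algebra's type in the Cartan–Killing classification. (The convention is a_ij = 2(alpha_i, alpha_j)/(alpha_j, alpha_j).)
D5

The matrix has rank 5 with 2's on the diagonal. Reading the off-diagonal entries as Dynkin edges (a single edge where a_ij = a_ji = -1; a double or triple edge where a_ij * a_ji = 2 or 3), the diagram is a chain of 3 nodes with a fork of two nodes at one end (D_5). One simple-root ordering that puts it in standard form is (alpha_5, alpha_3, alpha_4, alpha_1, alpha_2). So the algebra is type D_5, i.e. so(10).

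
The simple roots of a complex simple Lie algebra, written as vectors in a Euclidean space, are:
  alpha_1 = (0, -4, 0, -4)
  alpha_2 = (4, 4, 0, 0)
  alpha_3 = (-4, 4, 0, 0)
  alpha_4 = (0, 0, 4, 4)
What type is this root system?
Compute the Cartan integers a_ij = 2(alpha_i, alpha_j)/(alpha_j, alpha_j); the resulting 4x4 Cartan matrix is
[[2, -1, -1, -1], [-1, 2, 0, 0], [-1, 0, 2, 0], [-1, 0, 0, 2]].
All simple roots have the same length, so the diagram is simply laced. The associated Dynkin diagram is a chain of 2 nodes with a fork of two nodes at one end (D_4), so the type is D_4 (the algebra so(8)).

D4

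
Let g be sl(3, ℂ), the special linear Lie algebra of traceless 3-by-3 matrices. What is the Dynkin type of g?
This is sl(3), which has dimension 3^2 - 1 = 8 and rank 3 - 1 = 2 (a Cartan subalgebra is the diagonal traceless matrices). In the classification of classical Lie algebras, the special linear algebra sl(n+1) has type A_n; here n = 2, so the Dynkin diagram is a chain of 2 nodes with single edges (A_2). Hence the type is A_2.

A_2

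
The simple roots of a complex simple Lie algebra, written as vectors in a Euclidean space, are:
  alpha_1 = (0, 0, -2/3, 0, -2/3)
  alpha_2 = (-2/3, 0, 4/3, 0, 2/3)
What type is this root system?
G_2

Compute the Cartan integers a_ij = 2(alpha_i, alpha_j)/(alpha_j, alpha_j); the resulting 2x2 Cartan matrix is
[[2, -1], [-3, 2]].
The roots have two lengths (squared-length ratio 3:1); the short ones are alpha_{1}. The associated Dynkin diagram is two nodes joined by a triple edge (G_2), so the type is G_2.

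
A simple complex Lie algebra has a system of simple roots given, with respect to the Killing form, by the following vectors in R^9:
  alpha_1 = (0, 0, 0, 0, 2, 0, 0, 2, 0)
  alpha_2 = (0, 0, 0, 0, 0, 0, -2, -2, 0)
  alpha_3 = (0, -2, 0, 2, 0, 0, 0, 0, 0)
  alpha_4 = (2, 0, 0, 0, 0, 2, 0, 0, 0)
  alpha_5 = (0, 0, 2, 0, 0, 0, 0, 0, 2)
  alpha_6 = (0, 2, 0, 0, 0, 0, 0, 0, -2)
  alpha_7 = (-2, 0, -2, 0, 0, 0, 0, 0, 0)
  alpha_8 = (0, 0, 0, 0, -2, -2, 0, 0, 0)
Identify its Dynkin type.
A8

Compute the Cartan integers a_ij = 2(alpha_i, alpha_j)/(alpha_j, alpha_j); the resulting 8x8 Cartan matrix is
[[2, -1, 0, 0, 0, 0, 0, -1], [-1, 2, 0, 0, 0, 0, 0, 0], [0, 0, 2, 0, 0, -1, 0, 0], [0, 0, 0, 2, 0, 0, -1, -1], [0, 0, 0, 0, 2, -1, -1, 0], [0, 0, -1, 0, -1, 2, 0, 0], [0, 0, 0, -1, -1, 0, 2, 0], [-1, 0, 0, -1, 0, 0, 0, 2]].
All simple roots have the same length, so the diagram is simply laced. The associated Dynkin diagram is a chain of 8 nodes with single edges (A_8), so the type is A_8 (the algebra sl(9)).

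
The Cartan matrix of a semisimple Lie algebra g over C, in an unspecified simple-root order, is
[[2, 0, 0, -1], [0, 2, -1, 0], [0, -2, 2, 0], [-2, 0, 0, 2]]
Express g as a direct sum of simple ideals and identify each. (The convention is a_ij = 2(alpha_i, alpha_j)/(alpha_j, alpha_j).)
B2 + B2

The diagram associated to this matrix has two connected components: the simple roots {alpha_2, alpha_3} form a chain of 2 nodes with a double edge at one end; the terminal node there is the unique short simple root (B_2), and {alpha_1, alpha_4} form a chain of 2 nodes with a double edge at one end; the terminal node there is the unique short simple root (B_2). A semisimple Lie algebra decomposes uniquely as the direct sum of simple ideals, one per connected component of its Dynkin diagram, so g ≅ B_2 ⊕ B_2 (dimension 10 + 10 = 20).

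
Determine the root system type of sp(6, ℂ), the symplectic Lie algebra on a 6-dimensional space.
This is sp(6), which has dimension 6(6+1)/2 = 21 and rank 6/2 = 3. In the classification of classical Lie algebras, the symplectic algebra sp(2n) has type C_n; here n = 3, so the Dynkin diagram is a chain of 3 nodes with a double edge at one end; the terminal node there is the unique long simple root (C_3). Hence the type is C_3.

C_3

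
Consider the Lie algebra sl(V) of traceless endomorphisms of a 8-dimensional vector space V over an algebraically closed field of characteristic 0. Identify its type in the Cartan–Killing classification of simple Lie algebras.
This is sl(8), which has dimension 8^2 - 1 = 63 and rank 8 - 1 = 7 (a Cartan subalgebra is the diagonal traceless matrices). In the classification of classical Lie algebras, the special linear algebra sl(n+1) has type A_n; here n = 7, so the Dynkin diagram is a chain of 7 nodes with single edges (A_7). Hence the type is A_7.

type A_7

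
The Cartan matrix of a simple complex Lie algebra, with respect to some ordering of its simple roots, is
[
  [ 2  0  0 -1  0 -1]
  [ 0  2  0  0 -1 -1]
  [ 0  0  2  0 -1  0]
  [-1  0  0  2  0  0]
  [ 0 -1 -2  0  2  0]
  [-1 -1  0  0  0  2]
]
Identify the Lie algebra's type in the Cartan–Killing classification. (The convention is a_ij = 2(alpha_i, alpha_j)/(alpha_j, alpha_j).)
B6

The matrix has rank 6 with 2's on the diagonal. Reading the off-diagonal entries as Dynkin edges (a single edge where a_ij = a_ji = -1; a double or triple edge where a_ij * a_ji = 2 or 3), the diagram is a chain of 6 nodes with a double edge at one end; the terminal node there is the unique short simple root (B_6). One simple-root ordering that puts it in standard form is (alpha_4, alpha_1, alpha_6, alpha_2, alpha_5, alpha_3). So the algebra is type B_6, i.e. so(13).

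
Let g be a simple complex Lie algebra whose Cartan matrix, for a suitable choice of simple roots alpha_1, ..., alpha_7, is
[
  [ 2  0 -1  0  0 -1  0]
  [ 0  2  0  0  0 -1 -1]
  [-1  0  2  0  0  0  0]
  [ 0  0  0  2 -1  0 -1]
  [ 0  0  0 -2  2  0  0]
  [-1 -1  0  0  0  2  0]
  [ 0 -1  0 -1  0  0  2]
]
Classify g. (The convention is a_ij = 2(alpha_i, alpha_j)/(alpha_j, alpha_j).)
C_7

The matrix has rank 7 with 2's on the diagonal. Reading the off-diagonal entries as Dynkin edges (a single edge where a_ij = a_ji = -1; a double or triple edge where a_ij * a_ji = 2 or 3), the diagram is a chain of 7 nodes with a double edge at one end; the terminal node there is the unique long simple root (C_7). One simple-root ordering that puts it in standard form is (alpha_3, alpha_1, alpha_6, alpha_2, alpha_7, alpha_4, alpha_5). So the algebra is type C_7, i.e. sp(14).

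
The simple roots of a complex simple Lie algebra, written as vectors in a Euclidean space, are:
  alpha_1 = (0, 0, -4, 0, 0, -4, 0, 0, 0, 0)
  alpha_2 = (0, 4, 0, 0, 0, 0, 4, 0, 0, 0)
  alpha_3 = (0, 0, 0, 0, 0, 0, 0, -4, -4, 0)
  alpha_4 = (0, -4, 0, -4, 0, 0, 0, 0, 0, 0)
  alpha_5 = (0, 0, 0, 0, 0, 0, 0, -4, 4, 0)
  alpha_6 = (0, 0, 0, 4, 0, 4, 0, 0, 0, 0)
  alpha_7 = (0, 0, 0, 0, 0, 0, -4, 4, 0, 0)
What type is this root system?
Compute the Cartan integers a_ij = 2(alpha_i, alpha_j)/(alpha_j, alpha_j); the resulting 7x7 Cartan matrix is
[[2, 0, 0, 0, 0, -1, 0], [0, 2, 0, -1, 0, 0, -1], [0, 0, 2, 0, 0, 0, -1], [0, -1, 0, 2, 0, -1, 0], [0, 0, 0, 0, 2, 0, -1], [-1, 0, 0, -1, 0, 2, 0], [0, -1, -1, 0, -1, 0, 2]].
All simple roots have the same length, so the diagram is simply laced. The associated Dynkin diagram is a chain of 5 nodes with a fork of two nodes at one end (D_7), so the type is D_7 (the algebra so(14)).

D_7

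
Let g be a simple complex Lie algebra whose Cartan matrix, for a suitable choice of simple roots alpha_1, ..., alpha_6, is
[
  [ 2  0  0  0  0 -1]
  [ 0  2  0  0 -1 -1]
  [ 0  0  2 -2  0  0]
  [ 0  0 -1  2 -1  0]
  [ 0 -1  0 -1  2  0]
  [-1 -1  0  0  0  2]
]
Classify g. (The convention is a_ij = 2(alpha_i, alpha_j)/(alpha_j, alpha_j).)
C6

The matrix has rank 6 with 2's on the diagonal. Reading the off-diagonal entries as Dynkin edges (a single edge where a_ij = a_ji = -1; a double or triple edge where a_ij * a_ji = 2 or 3), the diagram is a chain of 6 nodes with a double edge at one end; the terminal node there is the unique long simple root (C_6). One simple-root ordering that puts it in standard form is (alpha_1, alpha_6, alpha_2, alpha_5, alpha_4, alpha_3). So the algebra is type C_6, i.e. sp(12).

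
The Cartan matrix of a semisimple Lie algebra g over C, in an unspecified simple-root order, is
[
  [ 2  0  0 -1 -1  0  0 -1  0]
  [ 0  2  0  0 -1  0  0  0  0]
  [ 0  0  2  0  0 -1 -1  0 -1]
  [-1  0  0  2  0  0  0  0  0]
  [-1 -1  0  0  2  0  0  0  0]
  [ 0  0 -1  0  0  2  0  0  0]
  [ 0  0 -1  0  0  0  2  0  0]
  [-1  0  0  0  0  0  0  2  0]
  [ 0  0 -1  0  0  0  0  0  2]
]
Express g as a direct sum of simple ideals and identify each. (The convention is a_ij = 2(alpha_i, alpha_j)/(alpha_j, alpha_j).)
The diagram associated to this matrix has two connected components: the simple roots {alpha_3, alpha_6, alpha_7, alpha_9} form a chain of 2 nodes with a fork of two nodes at one end (D_4), and {alpha_1, alpha_2, alpha_4, alpha_5, alpha_8} form a chain of 3 nodes with a fork of two nodes at one end (D_5). A semisimple Lie algebra decomposes uniquely as the direct sum of simple ideals, one per connected component of its Dynkin diagram, so g ≅ D_4 ⊕ D_5 (dimension 28 + 45 = 73).

type D_4 + type D_5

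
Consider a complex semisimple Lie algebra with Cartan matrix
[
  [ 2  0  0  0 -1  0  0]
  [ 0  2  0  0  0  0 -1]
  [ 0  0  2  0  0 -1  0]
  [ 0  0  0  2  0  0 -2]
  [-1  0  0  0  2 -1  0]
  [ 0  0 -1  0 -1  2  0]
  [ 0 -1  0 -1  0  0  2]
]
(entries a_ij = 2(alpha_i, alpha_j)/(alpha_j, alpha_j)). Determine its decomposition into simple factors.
The diagram associated to this matrix has two connected components: the simple roots {alpha_1, alpha_3, alpha_5, alpha_6} form a chain of 4 nodes with single edges (A_4), and {alpha_2, alpha_4, alpha_7} form a chain of 3 nodes with a double edge at one end; the terminal node there is the unique long simple root (C_3). A semisimple Lie algebra decomposes uniquely as the direct sum of simple ideals, one per connected component of its Dynkin diagram, so g ≅ A_4 ⊕ C_3 (dimension 24 + 21 = 45).

A_4 + C_3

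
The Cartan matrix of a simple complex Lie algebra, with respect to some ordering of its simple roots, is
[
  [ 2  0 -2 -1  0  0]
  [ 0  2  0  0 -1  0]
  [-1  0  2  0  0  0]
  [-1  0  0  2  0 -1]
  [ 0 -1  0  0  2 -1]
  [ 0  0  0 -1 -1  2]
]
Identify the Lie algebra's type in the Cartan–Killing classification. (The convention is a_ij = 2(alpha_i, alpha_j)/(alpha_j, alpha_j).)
The matrix has rank 6 with 2's on the diagonal. Reading the off-diagonal entries as Dynkin edges (a single edge where a_ij = a_ji = -1; a double or triple edge where a_ij * a_ji = 2 or 3), the diagram is a chain of 6 nodes with a double edge at one end; the terminal node there is the unique short simple root (B_6). One simple-root ordering that puts it in standard form is (alpha_2, alpha_5, alpha_6, alpha_4, alpha_1, alpha_3). So the algebra is type B_6, i.e. so(13).

B6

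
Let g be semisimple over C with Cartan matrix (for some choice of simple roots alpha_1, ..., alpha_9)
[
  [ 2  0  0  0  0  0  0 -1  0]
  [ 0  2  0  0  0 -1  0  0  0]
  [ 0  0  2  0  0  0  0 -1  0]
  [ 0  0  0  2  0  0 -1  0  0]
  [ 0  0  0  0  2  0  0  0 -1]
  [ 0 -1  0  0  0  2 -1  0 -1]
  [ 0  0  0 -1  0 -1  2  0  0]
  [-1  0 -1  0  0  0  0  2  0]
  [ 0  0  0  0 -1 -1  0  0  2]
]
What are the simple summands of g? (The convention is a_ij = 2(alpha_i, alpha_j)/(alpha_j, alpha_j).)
The diagram associated to this matrix has two connected components: the simple roots {alpha_1, alpha_3, alpha_8} form a chain of 3 nodes with single edges (A_3), and {alpha_2, alpha_4, alpha_5, alpha_6, alpha_7, alpha_9} form a chain of 5 nodes with one extra node attached to the third node from one end (E_6). A semisimple Lie algebra decomposes uniquely as the direct sum of simple ideals, one per connected component of its Dynkin diagram, so g ≅ A_3 ⊕ E_6 (dimension 15 + 78 = 93).

A3 + E6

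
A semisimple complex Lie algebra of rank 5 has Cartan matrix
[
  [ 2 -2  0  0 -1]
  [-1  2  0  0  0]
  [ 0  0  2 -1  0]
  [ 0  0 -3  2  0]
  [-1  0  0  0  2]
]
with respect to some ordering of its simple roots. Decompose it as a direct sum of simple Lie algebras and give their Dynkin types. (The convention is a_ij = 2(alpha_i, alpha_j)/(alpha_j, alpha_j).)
The diagram associated to this matrix has two connected components: the simple roots {alpha_1, alpha_2, alpha_5} form a chain of 3 nodes with a double edge at one end; the terminal node there is the unique short simple root (B_3), and {alpha_3, alpha_4} form two nodes joined by a triple edge (G_2). A semisimple Lie algebra decomposes uniquely as the direct sum of simple ideals, one per connected component of its Dynkin diagram, so g ≅ B_3 ⊕ G_2 (dimension 21 + 14 = 35).

type B_3 ⊕ type G_2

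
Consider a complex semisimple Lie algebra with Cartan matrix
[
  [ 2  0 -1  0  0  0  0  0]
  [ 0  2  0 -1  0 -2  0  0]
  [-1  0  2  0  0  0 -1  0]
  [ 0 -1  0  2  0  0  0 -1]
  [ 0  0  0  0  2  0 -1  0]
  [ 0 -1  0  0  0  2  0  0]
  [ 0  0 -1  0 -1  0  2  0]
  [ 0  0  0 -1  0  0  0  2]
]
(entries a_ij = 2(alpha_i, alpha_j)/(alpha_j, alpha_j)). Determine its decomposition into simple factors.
The diagram associated to this matrix has two connected components: the simple roots {alpha_1, alpha_3, alpha_5, alpha_7} form a chain of 4 nodes with single edges (A_4), and {alpha_2, alpha_4, alpha_6, alpha_8} form a chain of 4 nodes with a double edge at one end; the terminal node there is the unique short simple root (B_4). A semisimple Lie algebra decomposes uniquely as the direct sum of simple ideals, one per connected component of its Dynkin diagram, so g ≅ A_4 ⊕ B_4 (dimension 24 + 36 = 60).

A_4 ⊕ B_4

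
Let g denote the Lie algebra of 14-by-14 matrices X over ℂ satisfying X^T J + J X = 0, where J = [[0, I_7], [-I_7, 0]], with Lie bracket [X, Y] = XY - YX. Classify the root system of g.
This is sp(14), which has dimension 14(14+1)/2 = 105 and rank 14/2 = 7. In the classification of classical Lie algebras, the symplectic algebra sp(2n) has type C_n; here n = 7, so the Dynkin diagram is a chain of 7 nodes with a double edge at one end; the terminal node there is the unique long simple root (C_7). Hence the type is C_7.

type C_7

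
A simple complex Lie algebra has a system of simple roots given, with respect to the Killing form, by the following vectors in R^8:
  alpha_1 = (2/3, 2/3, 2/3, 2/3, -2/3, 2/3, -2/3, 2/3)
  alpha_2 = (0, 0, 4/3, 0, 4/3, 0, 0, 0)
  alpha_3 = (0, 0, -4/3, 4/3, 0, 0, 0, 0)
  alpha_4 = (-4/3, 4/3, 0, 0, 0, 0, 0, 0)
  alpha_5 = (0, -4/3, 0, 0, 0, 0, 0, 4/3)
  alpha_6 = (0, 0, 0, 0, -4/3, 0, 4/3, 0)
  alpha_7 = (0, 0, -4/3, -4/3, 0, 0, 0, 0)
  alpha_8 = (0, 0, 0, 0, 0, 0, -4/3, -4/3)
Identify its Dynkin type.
type E_8

Compute the Cartan integers a_ij = 2(alpha_i, alpha_j)/(alpha_j, alpha_j); the resulting 8x8 Cartan matrix is
[[2, 0, 0, 0, 0, 0, -1, 0], [0, 2, -1, 0, 0, -1, -1, 0], [0, -1, 2, 0, 0, 0, 0, 0], [0, 0, 0, 2, -1, 0, 0, 0], [0, 0, 0, -1, 2, 0, 0, -1], [0, -1, 0, 0, 0, 2, 0, -1], [-1, -1, 0, 0, 0, 0, 2, 0], [0, 0, 0, 0, -1, -1, 0, 2]].
All simple roots have the same length, so the diagram is simply laced. The associated Dynkin diagram is a chain of 7 nodes with one extra node attached to the third node from one end (E_8), so the type is E_8.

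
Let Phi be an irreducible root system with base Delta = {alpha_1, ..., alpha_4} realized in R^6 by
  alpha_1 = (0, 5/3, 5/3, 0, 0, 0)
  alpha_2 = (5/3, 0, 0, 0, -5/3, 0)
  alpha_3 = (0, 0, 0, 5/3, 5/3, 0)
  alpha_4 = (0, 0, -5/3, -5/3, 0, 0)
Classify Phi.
Compute the Cartan integers a_ij = 2(alpha_i, alpha_j)/(alpha_j, alpha_j); the resulting 4x4 Cartan matrix is
[[2, 0, 0, -1], [0, 2, -1, 0], [0, -1, 2, -1], [-1, 0, -1, 2]].
All simple roots have the same length, so the diagram is simply laced. The associated Dynkin diagram is a chain of 4 nodes with single edges (A_4), so the type is A_4 (the algebra sl(5)).

A_4 (sl(5))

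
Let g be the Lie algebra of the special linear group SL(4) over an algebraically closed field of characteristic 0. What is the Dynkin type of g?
A_3 (sl(4))

This is sl(4), which has dimension 4^2 - 1 = 15 and rank 4 - 1 = 3 (a Cartan subalgebra is the diagonal traceless matrices). In the classification of classical Lie algebras, the special linear algebra sl(n+1) has type A_n; here n = 3, so the Dynkin diagram is a chain of 3 nodes with single edges (A_3). Hence the type is A_3.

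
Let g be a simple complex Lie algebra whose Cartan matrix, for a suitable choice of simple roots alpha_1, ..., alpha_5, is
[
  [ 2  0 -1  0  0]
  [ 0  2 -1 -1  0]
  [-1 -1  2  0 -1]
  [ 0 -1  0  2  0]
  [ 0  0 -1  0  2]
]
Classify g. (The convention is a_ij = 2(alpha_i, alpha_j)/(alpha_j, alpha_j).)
The matrix has rank 5 with 2's on the diagonal. Reading the off-diagonal entries as Dynkin edges (a single edge where a_ij = a_ji = -1; a double or triple edge where a_ij * a_ji = 2 or 3), the diagram is a chain of 3 nodes with a fork of two nodes at one end (D_5). One simple-root ordering that puts it in standard form is (alpha_4, alpha_2, alpha_3, alpha_1, alpha_5). So the algebra is type D_5, i.e. so(10).

D_5 (so(10))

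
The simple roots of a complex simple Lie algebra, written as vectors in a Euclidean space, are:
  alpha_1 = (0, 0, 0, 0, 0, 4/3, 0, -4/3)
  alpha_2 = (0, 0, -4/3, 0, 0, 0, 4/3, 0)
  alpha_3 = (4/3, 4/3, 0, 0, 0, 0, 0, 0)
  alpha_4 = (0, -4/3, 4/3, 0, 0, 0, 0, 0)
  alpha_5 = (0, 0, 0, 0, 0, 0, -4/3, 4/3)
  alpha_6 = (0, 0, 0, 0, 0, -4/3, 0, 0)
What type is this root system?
Compute the Cartan integers a_ij = 2(alpha_i, alpha_j)/(alpha_j, alpha_j); the resulting 6x6 Cartan matrix is
[[2, 0, 0, 0, -1, -2], [0, 2, 0, -1, -1, 0], [0, 0, 2, -1, 0, 0], [0, -1, -1, 2, 0, 0], [-1, -1, 0, 0, 2, 0], [-1, 0, 0, 0, 0, 2]].
The roots have two lengths (squared-length ratio 2:1); the short ones are alpha_{6}. The associated Dynkin diagram is a chain of 6 nodes with a double edge at one end; the terminal node there is the unique short simple root (B_6), so the type is B_6 (the algebra so(13)).

B_6 (so(13))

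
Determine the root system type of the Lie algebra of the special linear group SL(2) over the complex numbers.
This is sl(2), which has dimension 2^2 - 1 = 3 and rank 2 - 1 = 1 (a Cartan subalgebra is the diagonal traceless matrices). In the classification of classical Lie algebras, the special linear algebra sl(n+1) has type A_n; here n = 1, so the Dynkin diagram is a chain of 1 nodes with single edges (A_1). Hence the type is A_1.

type A_1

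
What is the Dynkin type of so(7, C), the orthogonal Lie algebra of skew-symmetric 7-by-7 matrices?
This is so(7) with 7 odd, which has dimension 7(7-1)/2 = 21 and rank (7-1)/2 = 3. In the classification of classical Lie algebras, the orthogonal algebra so(2n+1) in an odd number of variables has type B_n; here n = 3, so the Dynkin diagram is a chain of 3 nodes with a double edge at one end; the terminal node there is the unique short simple root (B_3). Hence the type is B_3.

type B_3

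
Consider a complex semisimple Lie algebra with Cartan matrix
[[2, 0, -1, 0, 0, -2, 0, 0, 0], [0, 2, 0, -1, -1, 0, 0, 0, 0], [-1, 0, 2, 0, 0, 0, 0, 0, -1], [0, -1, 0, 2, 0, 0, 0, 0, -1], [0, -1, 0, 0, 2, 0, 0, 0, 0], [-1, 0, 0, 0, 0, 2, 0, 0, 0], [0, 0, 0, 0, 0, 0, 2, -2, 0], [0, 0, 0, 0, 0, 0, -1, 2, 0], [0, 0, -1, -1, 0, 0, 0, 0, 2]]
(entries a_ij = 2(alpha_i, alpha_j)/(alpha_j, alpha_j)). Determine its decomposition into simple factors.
B2 ⊕ B7

The diagram associated to this matrix has two connected components: the simple roots {alpha_7, alpha_8} form a chain of 2 nodes with a double edge at one end; the terminal node there is the unique short simple root (B_2), and {alpha_1, alpha_2, alpha_3, alpha_4, alpha_5, alpha_6, alpha_9} form a chain of 7 nodes with a double edge at one end; the terminal node there is the unique short simple root (B_7). A semisimple Lie algebra decomposes uniquely as the direct sum of simple ideals, one per connected component of its Dynkin diagram, so g ≅ B_2 ⊕ B_7 (dimension 10 + 105 = 115).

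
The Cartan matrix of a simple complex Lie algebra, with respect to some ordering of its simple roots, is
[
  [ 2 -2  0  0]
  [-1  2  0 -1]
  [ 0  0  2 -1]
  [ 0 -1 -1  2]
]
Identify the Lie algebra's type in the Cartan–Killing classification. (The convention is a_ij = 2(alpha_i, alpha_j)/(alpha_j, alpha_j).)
C_4

The matrix has rank 4 with 2's on the diagonal. Reading the off-diagonal entries as Dynkin edges (a single edge where a_ij = a_ji = -1; a double or triple edge where a_ij * a_ji = 2 or 3), the diagram is a chain of 4 nodes with a double edge at one end; the terminal node there is the unique long simple root (C_4). One simple-root ordering that puts it in standard form is (alpha_3, alpha_4, alpha_2, alpha_1). So the algebra is type C_4, i.e. sp(8).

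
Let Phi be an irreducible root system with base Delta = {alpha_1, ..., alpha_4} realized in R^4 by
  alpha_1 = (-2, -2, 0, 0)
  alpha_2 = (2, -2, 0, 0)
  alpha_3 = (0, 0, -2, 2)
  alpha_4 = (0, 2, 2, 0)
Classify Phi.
D_4 (so(8))

Compute the Cartan integers a_ij = 2(alpha_i, alpha_j)/(alpha_j, alpha_j); the resulting 4x4 Cartan matrix is
[[2, 0, 0, -1], [0, 2, 0, -1], [0, 0, 2, -1], [-1, -1, -1, 2]].
All simple roots have the same length, so the diagram is simply laced. The associated Dynkin diagram is a chain of 2 nodes with a fork of two nodes at one end (D_4), so the type is D_4 (the algebra so(8)).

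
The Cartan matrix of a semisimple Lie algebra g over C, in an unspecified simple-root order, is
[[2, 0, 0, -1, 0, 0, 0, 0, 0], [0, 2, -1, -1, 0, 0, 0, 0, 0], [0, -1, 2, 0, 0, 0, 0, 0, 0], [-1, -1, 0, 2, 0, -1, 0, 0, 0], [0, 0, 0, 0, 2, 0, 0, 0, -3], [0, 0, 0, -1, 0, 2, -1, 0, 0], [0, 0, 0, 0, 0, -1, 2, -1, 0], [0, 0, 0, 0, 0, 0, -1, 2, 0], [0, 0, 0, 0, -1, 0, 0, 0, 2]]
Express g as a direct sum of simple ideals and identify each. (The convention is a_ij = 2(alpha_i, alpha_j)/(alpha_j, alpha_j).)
E_7 ⊕ G_2

The diagram associated to this matrix has two connected components: the simple roots {alpha_1, alpha_2, alpha_3, alpha_4, alpha_6, alpha_7, alpha_8} form a chain of 6 nodes with one extra node attached to the third node from one end (E_7), and {alpha_5, alpha_9} form two nodes joined by a triple edge (G_2). A semisimple Lie algebra decomposes uniquely as the direct sum of simple ideals, one per connected component of its Dynkin diagram, so g ≅ E_7 ⊕ G_2 (dimension 133 + 14 = 147).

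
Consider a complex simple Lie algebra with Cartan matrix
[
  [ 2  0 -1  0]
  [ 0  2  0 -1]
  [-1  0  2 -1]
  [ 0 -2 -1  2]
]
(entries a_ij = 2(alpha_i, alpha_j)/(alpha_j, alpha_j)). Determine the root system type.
B4

The matrix has rank 4 with 2's on the diagonal. Reading the off-diagonal entries as Dynkin edges (a single edge where a_ij = a_ji = -1; a double or triple edge where a_ij * a_ji = 2 or 3), the diagram is a chain of 4 nodes with a double edge at one end; the terminal node there is the unique short simple root (B_4). One simple-root ordering that puts it in standard form is (alpha_1, alpha_3, alpha_4, alpha_2). So the algebra is type B_4, i.e. so(9).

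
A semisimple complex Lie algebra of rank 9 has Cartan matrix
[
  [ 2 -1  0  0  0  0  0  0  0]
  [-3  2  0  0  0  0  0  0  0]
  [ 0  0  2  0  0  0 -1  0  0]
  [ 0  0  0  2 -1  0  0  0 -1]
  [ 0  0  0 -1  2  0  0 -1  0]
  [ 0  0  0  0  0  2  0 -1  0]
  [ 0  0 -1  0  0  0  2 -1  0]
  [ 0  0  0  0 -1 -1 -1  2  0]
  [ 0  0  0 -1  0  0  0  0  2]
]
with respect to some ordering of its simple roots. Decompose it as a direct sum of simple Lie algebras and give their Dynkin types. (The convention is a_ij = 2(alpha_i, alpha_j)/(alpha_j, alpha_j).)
The diagram associated to this matrix has two connected components: the simple roots {alpha_3, alpha_4, alpha_5, alpha_6, alpha_7, alpha_8, alpha_9} form a chain of 6 nodes with one extra node attached to the third node from one end (E_7), and {alpha_1, alpha_2} form two nodes joined by a triple edge (G_2). A semisimple Lie algebra decomposes uniquely as the direct sum of simple ideals, one per connected component of its Dynkin diagram, so g ≅ E_7 ⊕ G_2 (dimension 133 + 14 = 147).

E7 ⊕ G2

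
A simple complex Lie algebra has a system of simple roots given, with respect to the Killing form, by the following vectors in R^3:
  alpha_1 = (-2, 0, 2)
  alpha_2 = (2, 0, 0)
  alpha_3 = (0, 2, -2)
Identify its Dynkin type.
B3

Compute the Cartan integers a_ij = 2(alpha_i, alpha_j)/(alpha_j, alpha_j); the resulting 3x3 Cartan matrix is
[[2, -2, -1], [-1, 2, 0], [-1, 0, 2]].
The roots have two lengths (squared-length ratio 2:1); the short ones are alpha_{2}. The associated Dynkin diagram is a chain of 3 nodes with a double edge at one end; the terminal node there is the unique short simple root (B_3), so the type is B_3 (the algebra so(7)).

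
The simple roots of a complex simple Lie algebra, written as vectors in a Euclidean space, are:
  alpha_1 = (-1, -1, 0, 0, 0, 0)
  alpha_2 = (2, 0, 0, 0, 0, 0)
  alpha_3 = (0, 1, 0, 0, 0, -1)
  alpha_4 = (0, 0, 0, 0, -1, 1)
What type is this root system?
Compute the Cartan integers a_ij = 2(alpha_i, alpha_j)/(alpha_j, alpha_j); the resulting 4x4 Cartan matrix is
[[2, -1, -1, 0], [-2, 2, 0, 0], [-1, 0, 2, -1], [0, 0, -1, 2]].
The roots have two lengths (squared-length ratio 2:1); the short ones are alpha_{1,3,4}. The associated Dynkin diagram is a chain of 4 nodes with a double edge at one end; the terminal node there is the unique long simple root (C_4), so the type is C_4 (the algebra sp(8)).

type C_4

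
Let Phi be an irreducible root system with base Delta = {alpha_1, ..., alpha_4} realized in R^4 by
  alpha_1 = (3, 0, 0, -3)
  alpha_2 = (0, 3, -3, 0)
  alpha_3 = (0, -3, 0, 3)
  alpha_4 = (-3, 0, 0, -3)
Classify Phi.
Compute the Cartan integers a_ij = 2(alpha_i, alpha_j)/(alpha_j, alpha_j); the resulting 4x4 Cartan matrix is
[[2, 0, -1, 0], [0, 2, -1, 0], [-1, -1, 2, -1], [0, 0, -1, 2]].
All simple roots have the same length, so the diagram is simply laced. The associated Dynkin diagram is a chain of 2 nodes with a fork of two nodes at one end (D_4), so the type is D_4 (the algebra so(8)).

D4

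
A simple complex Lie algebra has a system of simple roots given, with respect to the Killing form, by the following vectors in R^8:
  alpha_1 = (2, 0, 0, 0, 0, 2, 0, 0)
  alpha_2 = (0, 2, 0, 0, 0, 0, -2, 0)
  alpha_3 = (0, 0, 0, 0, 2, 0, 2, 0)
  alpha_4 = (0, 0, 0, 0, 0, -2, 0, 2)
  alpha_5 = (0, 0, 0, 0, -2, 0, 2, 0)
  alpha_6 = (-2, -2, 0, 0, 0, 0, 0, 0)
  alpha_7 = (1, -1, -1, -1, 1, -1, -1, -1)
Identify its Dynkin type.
Compute the Cartan integers a_ij = 2(alpha_i, alpha_j)/(alpha_j, alpha_j); the resulting 7x7 Cartan matrix is
[[2, 0, 0, -1, 0, -1, 0], [0, 2, -1, 0, -1, -1, 0], [0, -1, 2, 0, 0, 0, 0], [-1, 0, 0, 2, 0, 0, 0], [0, -1, 0, 0, 2, 0, -1], [-1, -1, 0, 0, 0, 2, 0], [0, 0, 0, 0, -1, 0, 2]].
All simple roots have the same length, so the diagram is simply laced. The associated Dynkin diagram is a chain of 6 nodes with one extra node attached to the third node from one end (E_7), so the type is E_7.

E7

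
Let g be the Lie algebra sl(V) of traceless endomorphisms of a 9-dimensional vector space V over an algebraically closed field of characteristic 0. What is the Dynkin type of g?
This is sl(9), which has dimension 9^2 - 1 = 80 and rank 9 - 1 = 8 (a Cartan subalgebra is the diagonal traceless matrices). In the classification of classical Lie algebras, the special linear algebra sl(n+1) has type A_n; here n = 8, so the Dynkin diagram is a chain of 8 nodes with single edges (A_8). Hence the type is A_8.

A8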